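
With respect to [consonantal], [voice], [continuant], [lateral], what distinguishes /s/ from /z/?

[voice]

/s/ (voiceless alveolar fricative) and /z/ (voiced alveolar fricative) agree on [+consonantal], [+continuant], [−lateral]. They differ on [voice] (/s/ [−], /z/ [+]).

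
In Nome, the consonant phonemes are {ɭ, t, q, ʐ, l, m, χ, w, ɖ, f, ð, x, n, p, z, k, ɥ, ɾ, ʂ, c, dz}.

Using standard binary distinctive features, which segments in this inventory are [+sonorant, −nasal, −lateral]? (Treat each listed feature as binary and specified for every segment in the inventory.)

Checking each segment against [+sonorant], [−nasal], [−lateral]: /w/ (labial-velar glide), /ɥ/ (labial-palatal glide), /ɾ/ (alveolar tap) satisfy every feature; every other segment in the inventory fails at least one.

w, ɥ, ɾ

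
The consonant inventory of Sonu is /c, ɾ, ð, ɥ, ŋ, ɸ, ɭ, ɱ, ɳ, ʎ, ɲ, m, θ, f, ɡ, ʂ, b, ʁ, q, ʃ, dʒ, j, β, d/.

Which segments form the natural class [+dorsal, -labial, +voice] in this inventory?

Eliminate segments failing any feature: /c, q/ are [-voice]; /ɾ, ð, ɸ, ɭ, ɱ, ɳ, m, θ, f, ʂ, b, ʃ, dʒ, β, d/ are [-dorsal]; /ɥ/ is [+labial]. The remaining /ŋ, ʎ, ɲ, ɡ, ʁ, j/ satisfy [+dorsal], [-labial], [+voice].

ŋ, ʎ, ɲ, ɡ, ʁ, j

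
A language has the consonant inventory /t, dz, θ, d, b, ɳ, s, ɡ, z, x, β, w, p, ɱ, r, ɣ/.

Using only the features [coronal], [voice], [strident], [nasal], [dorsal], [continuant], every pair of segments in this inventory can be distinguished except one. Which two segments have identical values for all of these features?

ɣ, w

/ɣ/ (voiced velar fricative) and /w/ (labial-velar glide) are both [-coronal], [+voice], [-strident], [-nasal], [+dorsal], [+continuant], so none of the listed features separates them. (They do differ in [sonorant], [labial] and [round], which are not among the given features.) Every other pair in the inventory differs on at least one listed feature.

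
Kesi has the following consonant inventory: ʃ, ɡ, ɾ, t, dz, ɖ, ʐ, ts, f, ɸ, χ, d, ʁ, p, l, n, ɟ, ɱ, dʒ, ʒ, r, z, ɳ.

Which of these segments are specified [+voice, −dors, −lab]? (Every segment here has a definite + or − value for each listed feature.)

ɾ, dz, ɖ, ʐ, d, l, n, dʒ, ʒ, r, z, ɳ

The [+voice] segments are /ɡ, ɾ, dz, ɖ, ʐ, d, ʁ, l, n, ɟ, ɱ, dʒ, ʒ, r, z, ɳ/.
Intersecting with [−dorsal] gives /ɾ, dz, ɖ, ʐ, d, l, n, ɱ, dʒ, ʒ, r, z, ɳ/.
Among these, [−labial] leaves /ɾ, dz, ɖ, ʐ, d, l, n, dʒ, ʒ, r, z, ɳ/.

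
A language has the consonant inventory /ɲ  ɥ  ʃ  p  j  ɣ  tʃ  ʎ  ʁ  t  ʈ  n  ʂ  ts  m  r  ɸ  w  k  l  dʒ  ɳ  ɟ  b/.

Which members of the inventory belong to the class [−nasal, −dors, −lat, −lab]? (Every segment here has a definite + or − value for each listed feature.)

Eliminate segments failing any feature: /ɲ, n, m, ɳ/ are [+nasal]; /ɥ, j, ɣ, ʎ, ʁ, w, k, ɟ/ are [+dorsal]; /p, ɸ, b/ are [+labial]; /l/ is [+lateral]. The remaining /ʃ, tʃ, t, ʈ, ʂ, ts, r, dʒ/ satisfy [−nasal], [−dorsal], [−lateral], [−labial].

ʃ, tʃ, t, ʈ, ʂ, ts, r, dʒ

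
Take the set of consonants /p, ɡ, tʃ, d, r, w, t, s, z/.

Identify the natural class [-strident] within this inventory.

The [-strident] segments here are /p, ɡ, d, r, w, t/; the remaining /tʃ, s, z/ are [+strident].

p, ɡ, d, r, w, t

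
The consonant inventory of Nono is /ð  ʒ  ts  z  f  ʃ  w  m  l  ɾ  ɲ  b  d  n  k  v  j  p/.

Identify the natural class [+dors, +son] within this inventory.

w, ɲ, j

Among the inventory, the [+dorsal] segments are /w, ɲ, k, j/.
Then [+sonorant] leaves /w, ɲ, j/.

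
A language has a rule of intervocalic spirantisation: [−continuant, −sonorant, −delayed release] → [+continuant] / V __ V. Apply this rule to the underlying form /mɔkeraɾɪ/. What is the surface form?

/k/ satisfies [−continuant, −sonorant, −delayed release] and sits in V __ V. The [+continuant] counterpart of the voiceless velar stop is /x/. Other segments in /mɔkeraɾɪ/ either fail the structural description or are not in the environment, so the surface form is [mɔxeraɾɪ].

[mɔxeraɾɪ]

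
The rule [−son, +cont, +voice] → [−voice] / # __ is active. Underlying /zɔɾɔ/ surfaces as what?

The only segment in the rule's environment that also matches [−son, +cont, +voice] is /z/. Applying [−voice] turns the voiced alveolar fricative into /s/ (voiceless alveolar fricative), giving [sɔɾɔ].

[sɔɾɔ]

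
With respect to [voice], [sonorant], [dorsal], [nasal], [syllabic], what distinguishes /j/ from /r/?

[dorsal]

/j/ is the palatal glide and /r/ is the alveolar trill. Both are [+voice], [+sonorant], [−nasal], [−syllabic]. /j/ is [+dorsal] while /r/ is [−dorsal], so the distinguishing feature is [dorsal].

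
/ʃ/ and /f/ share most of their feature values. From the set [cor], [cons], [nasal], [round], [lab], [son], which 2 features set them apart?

/ʃ/ (voiceless postalveolar fricative) and /f/ (voiceless labiodental fricative) agree on [+consonantal], [−nasal], [−round], [−sonorant]. They differ on [labial] (/ʃ/ [−], /f/ [+]), [coronal] (/ʃ/ [+], /f/ [−]).

[labial], [coronal]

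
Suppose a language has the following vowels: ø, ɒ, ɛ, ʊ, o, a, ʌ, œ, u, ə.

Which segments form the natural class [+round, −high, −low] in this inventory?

Checking each segment against [+round], [−high], [−low]: /ø/ (mid front rounded tense vowel), /o/ (mid back rounded tense vowel), /œ/ (mid front rounded lax vowel) satisfy every feature; every other segment in the inventory fails at least one.

ø, o, œ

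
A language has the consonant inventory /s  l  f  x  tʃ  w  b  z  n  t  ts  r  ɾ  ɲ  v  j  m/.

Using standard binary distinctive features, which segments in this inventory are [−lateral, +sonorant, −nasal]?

The [−lateral] segments are /s, f, x, tʃ, w, b, z, n, t, ts, r, ɾ, ɲ, v, j, m/.
Within that set, [+sonorant] gives /w, n, r, ɾ, ɲ, j, m/.
Then [−nasal] leaves /w, r, ɾ, j/.

w, r, ɾ, j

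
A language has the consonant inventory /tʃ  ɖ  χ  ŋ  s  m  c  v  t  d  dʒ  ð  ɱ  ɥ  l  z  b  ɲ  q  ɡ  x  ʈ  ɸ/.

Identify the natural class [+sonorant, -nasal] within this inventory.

ɥ, l

Checking each segment against [+sonorant], [-nasal]: /ɥ/ (labial-palatal glide), /l/ (alveolar lateral approximant) satisfy every feature; every other segment in the inventory fails at least one.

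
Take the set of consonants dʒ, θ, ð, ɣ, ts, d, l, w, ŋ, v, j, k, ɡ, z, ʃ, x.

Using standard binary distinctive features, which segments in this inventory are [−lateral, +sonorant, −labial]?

ŋ, j

Checking each segment against [−lateral], [+sonorant], [−labial]: /ŋ/ (velar nasal), /j/ (palatal glide) satisfy every feature; every other segment in the inventory fails at least one.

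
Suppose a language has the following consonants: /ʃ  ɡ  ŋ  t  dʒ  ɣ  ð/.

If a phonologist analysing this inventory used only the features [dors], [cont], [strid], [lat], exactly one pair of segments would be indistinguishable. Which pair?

/ɡ/ (voiced velar stop) and /ŋ/ (velar nasal) are both [+dorsal], [−continuant], [−strident], [−lateral], so none of the listed features separates them. (They do differ in [sonorant] and [nasal], which are not among the given features.) Every other pair in the inventory differs on at least one listed feature.

ɡ, ŋ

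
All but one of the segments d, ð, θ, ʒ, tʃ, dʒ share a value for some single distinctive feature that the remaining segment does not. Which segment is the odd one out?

/ð, tʃ, ʒ, dʒ, θ/ are all [+distributed], but /d/ (voiced alveolar stop) is [-distributed]. No other single segment can be removed to leave a set sharing one feature value that the removed segment lacks, so /d/ is the odd one out.

d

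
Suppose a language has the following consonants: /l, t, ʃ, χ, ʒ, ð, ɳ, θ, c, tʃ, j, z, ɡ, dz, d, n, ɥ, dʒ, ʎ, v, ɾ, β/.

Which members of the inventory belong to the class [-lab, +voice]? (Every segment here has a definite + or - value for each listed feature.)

l, ʒ, ð, ɳ, j, z, ɡ, dz, d, n, dʒ, ʎ, ɾ

Eliminate segments failing any feature: /t, ʃ, χ, θ, c, tʃ/ are [-voice]; /ɥ, v, β/ are [+labial]. The remaining /l, ʒ, ð, ɳ, j, z, ɡ, dz, d, n, dʒ, ʎ, ɾ/ satisfy [-labial], [+voice].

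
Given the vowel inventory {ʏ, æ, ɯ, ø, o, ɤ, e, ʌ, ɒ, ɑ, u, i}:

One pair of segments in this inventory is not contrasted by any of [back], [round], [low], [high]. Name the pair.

Both /ʌ/ and /ɤ/ are [+back], [−round], [−low], [−high]. Since the list omits [tense] — which does distinguish the mid back unrounded lax vowel from the mid back unrounded tense vowel — this pair collapses; all other pairs remain distinct.

ʌ, ɤ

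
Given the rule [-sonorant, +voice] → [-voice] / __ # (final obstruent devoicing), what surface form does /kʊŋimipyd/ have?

Only the final segment /d/ is both word-final and matches the structural description. It is a voiced alveolar stop, so [-sonorant, +voice] holds; changing it to [-voice] with all other features held fixed yields /t/ (voiceless alveolar stop). No other segment meets both the structural description and the environment, so the output is [kʊŋimipyt].

[kʊŋimipyt]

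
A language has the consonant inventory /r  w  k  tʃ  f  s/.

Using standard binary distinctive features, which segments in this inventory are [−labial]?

The [−labial] segments here are /r, k, tʃ, s/; the remaining /w, f/ are [+labial].

r, k, tʃ, s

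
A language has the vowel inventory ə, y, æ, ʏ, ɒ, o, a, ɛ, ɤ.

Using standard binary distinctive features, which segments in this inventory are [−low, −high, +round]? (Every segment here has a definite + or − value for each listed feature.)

o

Checking each segment against [−low], [−high], [+round]: /o/ (mid back rounded tense vowel) satisfies every feature; every other segment in the inventory fails at least one.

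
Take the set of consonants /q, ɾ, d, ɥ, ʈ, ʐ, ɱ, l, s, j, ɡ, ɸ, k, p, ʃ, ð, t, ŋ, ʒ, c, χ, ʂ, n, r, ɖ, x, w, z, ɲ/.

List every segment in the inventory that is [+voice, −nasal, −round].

ɾ, d, ʐ, l, j, ɡ, ð, ʒ, r, ɖ, z

Among the inventory, the [+voice] segments are /ɾ, d, ɥ, ʐ, ɱ, l, j, ɡ, ð, ŋ, ʒ, n, r, ɖ, w, z, ɲ/.
Of those, [−nasal] gives /ɾ, d, ɥ, ʐ, l, j, ɡ, ð, ʒ, r, ɖ, w, z/.
Intersecting with [−round] leaves /ɾ, d, ʐ, l, j, ɡ, ð, ʒ, r, ɖ, z/.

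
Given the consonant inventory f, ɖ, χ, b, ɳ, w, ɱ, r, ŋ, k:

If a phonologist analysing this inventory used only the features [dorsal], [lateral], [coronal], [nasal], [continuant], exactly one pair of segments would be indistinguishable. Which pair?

On the given features, /χ/ and /w/ have an identical profile: [+dorsal], [-lateral], [-coronal], [-nasal], [+continuant]. No other two segments in the inventory coincide on all 5 features. (They do differ in [sonorant], [voice], [labial], [round] and [high], which are not among the given features.)

χ, w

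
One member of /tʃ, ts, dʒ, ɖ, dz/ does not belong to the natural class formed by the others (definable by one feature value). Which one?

ɖ

/dz, dʒ, ts, tʃ/ are all [+delayed release], but /ɖ/ (voiced retroflex stop) is [-delayed release]. No other single segment can be removed to leave a set sharing one feature value that the removed segment lacks, so /ɖ/ is the odd one out.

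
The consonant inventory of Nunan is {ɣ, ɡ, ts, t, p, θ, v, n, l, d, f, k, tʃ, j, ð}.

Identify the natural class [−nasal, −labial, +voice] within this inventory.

ɣ, ɡ, l, d, j, ð

Eliminate segments failing any feature: /ts, t, θ, k, tʃ/ are [−voice]; /p, v, f/ are [+labial]; /n/ is [+nasal]. The remaining /ɣ, ɡ, l, d, j, ð/ satisfy [−nasal], [−labial], [+voice].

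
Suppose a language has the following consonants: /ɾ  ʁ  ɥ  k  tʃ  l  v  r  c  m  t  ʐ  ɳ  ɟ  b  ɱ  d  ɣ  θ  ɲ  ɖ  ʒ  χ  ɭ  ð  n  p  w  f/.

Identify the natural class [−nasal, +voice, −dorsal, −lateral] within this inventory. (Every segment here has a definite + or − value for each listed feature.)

ɾ, v, r, ʐ, b, d, ɖ, ʒ, ð

Checking each segment against [−nasal], [+voice], [−dorsal], [−lateral]: /ɾ/ (alveolar tap), /v/ (voiced labiodental fricative), /r/ (alveolar trill), /ʐ/ (voiced retroflex fricative), /b/ (voiced bilabial stop), /d/ (voiced alveolar stop), among others, satisfy every feature; every other segment in the inventory fails at least one.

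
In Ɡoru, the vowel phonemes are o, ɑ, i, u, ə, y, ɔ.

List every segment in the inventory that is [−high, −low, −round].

Checking each segment against [−high], [−low], [−round]: /ə/ (mid central vowel (schwa)) satisfies every feature; every other segment in the inventory fails at least one.

ə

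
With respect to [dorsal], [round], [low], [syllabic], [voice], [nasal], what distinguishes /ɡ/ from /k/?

The two segments share [+dorsal], [-round], [-low], [-syllabic], [-nasal]. The only feature from the list on which they differ: /ɡ/ is [+voice] while /k/ is [-voice].

[voice]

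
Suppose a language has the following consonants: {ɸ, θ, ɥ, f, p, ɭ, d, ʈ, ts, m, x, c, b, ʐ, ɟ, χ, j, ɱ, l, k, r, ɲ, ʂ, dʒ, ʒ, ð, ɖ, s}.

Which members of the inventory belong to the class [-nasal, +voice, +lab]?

Checking each segment against [-nasal], [+voice], [+labial]: /ɥ/ (labial-palatal glide), /b/ (voiced bilabial stop) satisfy every feature; every other segment in the inventory fails at least one.

ɥ, b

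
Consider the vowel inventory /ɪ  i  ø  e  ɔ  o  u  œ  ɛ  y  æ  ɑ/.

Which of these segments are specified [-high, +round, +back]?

ɔ, o

Among the inventory, the [-high] segments are /ø, e, ɔ, o, œ, ɛ, æ, ɑ/.
Among these, [+round] gives /ø, ɔ, o, œ/.
Among these, [+back] leaves /ɔ, o/.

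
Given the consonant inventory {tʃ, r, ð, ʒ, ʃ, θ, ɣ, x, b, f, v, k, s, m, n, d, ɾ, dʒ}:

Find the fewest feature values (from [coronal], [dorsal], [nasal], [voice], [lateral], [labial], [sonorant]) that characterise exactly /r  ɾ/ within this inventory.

Every target segment is [+sonorant], [−nasal]; each remaining inventory member fails at least one of these. Each conjunct is needed — [−nasal] alone would also admit /tʃ, ð, ʒ, ʃ, …/; [+sonorant] alone would also admit /m, n/ — and no other single listed feature has exactly this extension, so two is the minimum.

[+sonorant, −nasal]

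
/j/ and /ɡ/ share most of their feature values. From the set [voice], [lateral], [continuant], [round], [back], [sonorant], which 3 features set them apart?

The two segments share [+voice], [−lateral], [−round]. The only features from the list on which they differ: /j/ is [+sonorant] while /ɡ/ is [−sonorant]; /j/ is [+continuant] while /ɡ/ is [−continuant]; /j/ is [−back] while /ɡ/ is [+back].

[sonorant], [continuant], [back]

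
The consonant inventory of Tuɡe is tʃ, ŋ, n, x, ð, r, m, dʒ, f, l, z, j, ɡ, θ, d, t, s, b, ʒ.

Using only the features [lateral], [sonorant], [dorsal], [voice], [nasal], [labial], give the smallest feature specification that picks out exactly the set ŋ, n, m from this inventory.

[+nasal]

Every target segment is [+nasal] and no other inventory member is, so one feature is enough.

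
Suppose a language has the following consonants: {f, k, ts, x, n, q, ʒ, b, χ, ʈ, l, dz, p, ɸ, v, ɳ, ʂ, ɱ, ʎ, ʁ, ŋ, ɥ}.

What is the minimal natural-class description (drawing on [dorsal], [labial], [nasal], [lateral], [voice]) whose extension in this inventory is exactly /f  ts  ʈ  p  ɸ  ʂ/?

[−voice, −dorsal]

Every target segment is [−voice], [−dorsal]; each remaining inventory member fails at least one of these. Each conjunct is needed — [−dorsal] alone would also admit /n, ʒ, b, l, …/; [−voice] alone would also admit /k, x, q, χ/ — and no other single listed feature has exactly this extension, so two is the minimum.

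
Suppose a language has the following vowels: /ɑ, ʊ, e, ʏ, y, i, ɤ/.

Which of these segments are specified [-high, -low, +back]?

ɤ

Among the inventory, the [-high] segments are /ɑ, e, ɤ/.
Then [-low] gives /e, ɤ/.
Among these, [+back] leaves /ɤ/.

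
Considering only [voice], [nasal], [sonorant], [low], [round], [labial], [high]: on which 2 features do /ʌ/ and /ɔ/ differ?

The two segments share [+voice], [−nasal], [+sonorant], [−low], [−high]. The only features from the list on which they differ: /ʌ/ is [−labial] while /ɔ/ is [+labial]; /ʌ/ is [−round] while /ɔ/ is [+round].

[labial], [round]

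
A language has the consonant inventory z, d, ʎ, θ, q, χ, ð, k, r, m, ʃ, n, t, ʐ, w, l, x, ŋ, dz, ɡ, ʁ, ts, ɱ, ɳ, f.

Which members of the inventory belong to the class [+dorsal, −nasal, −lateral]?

Checking each segment against [+dorsal], [−nasal], [−lateral]: /q/ (voiceless uvular stop), /χ/ (voiceless uvular fricative), /k/ (voiceless velar stop), /w/ (labial-velar glide), /x/ (voiceless velar fricative), /ɡ/ (voiced velar stop), among others, satisfy every feature; every other segment in the inventory fails at least one.

q, χ, k, w, x, ɡ, ʁ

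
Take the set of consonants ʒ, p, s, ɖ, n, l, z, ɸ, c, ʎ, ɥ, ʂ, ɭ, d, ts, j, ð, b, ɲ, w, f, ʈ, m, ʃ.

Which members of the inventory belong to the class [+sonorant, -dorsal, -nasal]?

Eliminate segments failing any feature: /ʒ, p, s, ɖ, z, ɸ, c, ʂ, d, ts, ð, b, f, ʈ, ʃ/ are [-sonorant]; /n, m/ are [+nasal]; /ʎ, ɥ, j, ɲ, w/ are [+dorsal]. The remaining /l, ɭ/ satisfy [+sonorant], [-dorsal], [-nasal].

l, ɭ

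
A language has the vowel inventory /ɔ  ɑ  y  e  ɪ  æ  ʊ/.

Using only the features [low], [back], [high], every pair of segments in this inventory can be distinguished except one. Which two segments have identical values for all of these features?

ɪ, y

/ɪ/ (high front unrounded lax vowel) and /y/ (high front rounded tense vowel) are both [−low], [−back], [+high], so none of the listed features separates them. (They do differ in [labial], [round] and [tense], which are not among the given features.) Every other pair in the inventory differs on at least one listed feature.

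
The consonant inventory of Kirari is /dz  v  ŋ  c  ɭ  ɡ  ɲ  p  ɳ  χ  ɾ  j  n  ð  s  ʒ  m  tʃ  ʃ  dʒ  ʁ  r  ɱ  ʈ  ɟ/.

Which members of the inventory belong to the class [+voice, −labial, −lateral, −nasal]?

Checking each segment against [+voice], [−labial], [−lateral], [−nasal]: /dz/ (voiced alveolar affricate), /ɡ/ (voiced velar stop), /ɾ/ (alveolar tap), /j/ (palatal glide), /ð/ (voiced dental fricative), /ʒ/ (voiced postalveolar fricative), among others, satisfy every feature; every other segment in the inventory fails at least one.

dz, ɡ, ɾ, j, ð, ʒ, dʒ, ʁ, r, ɟ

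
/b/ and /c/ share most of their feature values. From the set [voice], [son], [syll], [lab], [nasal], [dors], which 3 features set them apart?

[voice], [labial], [dorsal]

The two segments share [−sonorant], [−syllabic], [−nasal]. The only features from the list on which they differ: /b/ is [+voice] while /c/ is [−voice]; /b/ is [+labial] while /c/ is [−labial]; /b/ is [−dorsal] while /c/ is [+dorsal].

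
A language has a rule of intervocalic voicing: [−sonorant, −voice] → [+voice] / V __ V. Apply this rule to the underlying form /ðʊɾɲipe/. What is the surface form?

/p/ satisfies [−sonorant, −voice] and sits in V __ V. The [+voice] counterpart of the voiceless bilabial stop is /b/. Other segments in /ðʊɾɲipe/ either fail the structural description or are not in the environment, so the surface form is [ðʊɾɲibe].

[ðʊɾɲibe]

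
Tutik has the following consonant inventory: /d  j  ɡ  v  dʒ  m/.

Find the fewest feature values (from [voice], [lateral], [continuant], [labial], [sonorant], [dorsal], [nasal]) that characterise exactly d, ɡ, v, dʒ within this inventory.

[-sonorant]

/d, ɡ, v, dʒ/ are exactly the [-sonorant] segments in the inventory, so a single feature suffices.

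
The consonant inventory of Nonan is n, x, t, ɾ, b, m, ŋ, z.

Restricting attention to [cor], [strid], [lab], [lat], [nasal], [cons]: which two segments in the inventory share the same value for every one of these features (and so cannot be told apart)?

/t/ (voiceless alveolar stop) and /ɾ/ (alveolar tap) are both [+coronal], [−strident], [−labial], [−lateral], [−nasal], [+consonantal], so none of the listed features separates them. (They do differ in [sonorant] and [voice], which are not among the given features.) Every other pair in the inventory differs on at least one listed feature.

t, ɾ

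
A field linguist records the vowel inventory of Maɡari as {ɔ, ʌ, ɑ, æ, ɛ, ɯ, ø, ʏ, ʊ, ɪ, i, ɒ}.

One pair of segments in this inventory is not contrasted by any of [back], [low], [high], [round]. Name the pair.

ɪ, i

/ɪ/ (high front unrounded lax vowel) and /i/ (high front unrounded tense vowel) are both [−back], [−low], [+high], [−round], so none of the listed features separates them. (They do differ in [tense], which is not among the given features.) Every other pair in the inventory differs on at least one listed feature.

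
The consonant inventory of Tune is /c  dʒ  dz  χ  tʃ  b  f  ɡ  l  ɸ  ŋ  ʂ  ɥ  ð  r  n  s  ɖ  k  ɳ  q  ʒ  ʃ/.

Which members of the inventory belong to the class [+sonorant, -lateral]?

ŋ, ɥ, r, n, ɳ

The [+sonorant] segments are /l, ŋ, ɥ, r, n, ɳ/.
Of those, [-lateral] leaves /ŋ, ɥ, r, n, ɳ/.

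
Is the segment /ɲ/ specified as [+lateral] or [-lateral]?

[-lateral]

/ɲ/ is the palatal nasal. The feature [lateral] marks segments produced with airflow around the side(s) of the tongue; /ɲ/ lacks this property, so it is [-lateral].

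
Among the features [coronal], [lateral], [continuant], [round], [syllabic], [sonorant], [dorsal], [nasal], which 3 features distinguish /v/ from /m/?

[sonorant], [nasal], [continuant]

The two segments share [−coronal], [−lateral], [−round], [−syllabic], [−dorsal]. The only features from the list on which they differ: /v/ is [−sonorant] while /m/ is [+sonorant]; /v/ is [−nasal] while /m/ is [+nasal]; /v/ is [+continuant] while /m/ is [−continuant].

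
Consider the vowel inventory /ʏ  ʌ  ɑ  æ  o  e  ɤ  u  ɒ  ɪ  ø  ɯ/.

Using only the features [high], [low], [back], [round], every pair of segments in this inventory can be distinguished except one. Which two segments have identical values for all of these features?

/ʌ/ (mid back unrounded lax vowel) and /ɤ/ (mid back unrounded tense vowel) are both [−high], [−low], [+back], [−round], so none of the listed features separates them. (They do differ in [tense], which is not among the given features.) Every other pair in the inventory differs on at least one listed feature.

ʌ, ɤ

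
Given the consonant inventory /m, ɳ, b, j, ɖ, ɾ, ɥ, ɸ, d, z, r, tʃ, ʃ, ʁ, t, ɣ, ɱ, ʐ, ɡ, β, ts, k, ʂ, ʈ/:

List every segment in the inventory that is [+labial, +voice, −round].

m, b, ɱ, β

Among the inventory, the [+labial] segments are /m, b, ɥ, ɸ, ɱ, β/.
Among these, [+voice] gives /m, b, ɥ, ɱ, β/.
Of those, [−round] leaves /m, b, ɱ, β/.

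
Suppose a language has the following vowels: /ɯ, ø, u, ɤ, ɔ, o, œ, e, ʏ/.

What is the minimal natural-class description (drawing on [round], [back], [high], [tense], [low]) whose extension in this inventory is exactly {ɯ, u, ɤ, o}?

Every target segment is [+back], [+tense]; each remaining inventory member fails at least one of these. Each conjunct is needed — [+tense] alone would also admit /ø, e/; [+back] alone would also admit /ɔ/ — and no other single listed feature has exactly this extension, so two is the minimum.

[+back, +tense]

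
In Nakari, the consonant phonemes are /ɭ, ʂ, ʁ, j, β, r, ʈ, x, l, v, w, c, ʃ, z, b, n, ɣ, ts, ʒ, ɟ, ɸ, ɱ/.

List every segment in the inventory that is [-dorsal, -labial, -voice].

ʂ, ʈ, ʃ, ts

Eliminate segments failing any feature: /ɭ, r, l, z, n, ʒ/ are [+voice]; /ʁ, j, x, w, c, ɣ, ɟ/ are [+dorsal]; /β, v, b, ɸ, ɱ/ are [+labial]. The remaining /ʂ, ʈ, ʃ, ts/ satisfy [-dorsal], [-labial], [-voice].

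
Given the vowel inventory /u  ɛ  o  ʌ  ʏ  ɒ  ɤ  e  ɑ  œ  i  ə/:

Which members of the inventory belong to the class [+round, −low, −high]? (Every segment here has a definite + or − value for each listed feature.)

o, œ

The [+round] segments are /u, o, ʏ, ɒ, œ/.
Intersecting with [−low] gives /u, o, ʏ, œ/.
Among these, [−high] leaves /o, œ/.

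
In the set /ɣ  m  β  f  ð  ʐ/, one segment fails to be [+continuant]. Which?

m

Every segment except /m/ is [+continuant]. /m/ (bilabial nasal) is [-continuant], so it is the exception.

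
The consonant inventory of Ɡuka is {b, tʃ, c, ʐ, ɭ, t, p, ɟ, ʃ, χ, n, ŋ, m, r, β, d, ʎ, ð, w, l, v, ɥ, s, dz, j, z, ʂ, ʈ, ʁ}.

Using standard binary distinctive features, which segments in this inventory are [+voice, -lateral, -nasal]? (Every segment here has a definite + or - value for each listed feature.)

Eliminate segments failing any feature: /tʃ, c, t, p, ʃ, χ, s, ʂ, ʈ/ are [-voice]; /ɭ, ʎ, l/ are [+lateral]; /n, ŋ, m/ are [+nasal]. The remaining /b, ʐ, ɟ, r, β, d, ð, w, v, ɥ, dz, j, z, ʁ/ satisfy [+voice], [-lateral], [-nasal].

b, ʐ, ɟ, r, β, d, ð, w, v, ɥ, dz, j, z, ʁ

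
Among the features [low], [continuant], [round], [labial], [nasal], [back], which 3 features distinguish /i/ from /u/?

[labial], [round], [back]

/i/ (high front unrounded tense vowel) and /u/ (high back rounded tense vowel) agree on [−low], [+continuant], [−nasal]. They differ on [labial] (/i/ [−], /u/ [+]), [round] (/i/ [−], /u/ [+]), [back] (/i/ [−], /u/ [+]).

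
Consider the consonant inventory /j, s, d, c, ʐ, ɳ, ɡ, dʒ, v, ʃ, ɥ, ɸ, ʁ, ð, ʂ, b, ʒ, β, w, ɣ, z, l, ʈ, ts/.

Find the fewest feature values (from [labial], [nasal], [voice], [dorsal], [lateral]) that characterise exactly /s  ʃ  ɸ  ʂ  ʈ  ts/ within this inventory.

[-voice, -dorsal]

The class [-voice], [-dorsal] has exactly /s, ʃ, ɸ, ʂ, ʈ, ts/ as its extension in this inventory. No smaller conjunction from the listed features achieves this: [-dorsal] alone would also admit /d, ʐ, ɳ, dʒ, …/; [-voice] alone would also admit /c/; and checking the remaining single features turns up none with this extension.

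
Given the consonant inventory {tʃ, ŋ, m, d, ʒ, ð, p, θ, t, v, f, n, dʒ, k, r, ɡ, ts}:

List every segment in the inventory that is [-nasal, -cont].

Eliminate segments failing any feature: /ŋ, m, n/ are [+nasal]; /ʒ, ð, θ, v, f, r/ are [+continuant]. The remaining /tʃ, d, p, t, dʒ, k, ɡ, ts/ satisfy [-nasal], [-continuant].

tʃ, d, p, t, dʒ, k, ɡ, ts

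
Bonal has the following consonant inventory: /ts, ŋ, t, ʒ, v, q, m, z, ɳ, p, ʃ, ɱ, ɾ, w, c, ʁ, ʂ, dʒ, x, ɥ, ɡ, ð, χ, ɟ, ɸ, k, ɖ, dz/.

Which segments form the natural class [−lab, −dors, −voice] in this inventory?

Eliminate segments failing any feature: /ŋ, q, c, ʁ, x, ɡ, χ, ɟ, k/ are [+dorsal]; /ʒ, z, ɳ, ɾ, dʒ, ð, ɖ, dz/ are [+voice]; /v, m, p, ɱ, w, ɥ, ɸ/ are [+labial]. The remaining /ts, t, ʃ, ʂ/ satisfy [−labial], [−dorsal], [−voice].

ts, t, ʃ, ʂ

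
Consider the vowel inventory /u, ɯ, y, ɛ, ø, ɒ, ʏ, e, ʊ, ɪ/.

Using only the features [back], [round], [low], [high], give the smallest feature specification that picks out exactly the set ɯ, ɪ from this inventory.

[+high, −round]

/ɯ, ɪ/ are all [+high], [−round], and no other segment in the inventory matches both values. Dropping any one of them over-generates: [−round] alone would also admit /ɛ, e/; [+high] alone would also admit /u, y, ʏ, ʊ/. No other single listed feature picks out exactly this set either, so fewer than two features will not do.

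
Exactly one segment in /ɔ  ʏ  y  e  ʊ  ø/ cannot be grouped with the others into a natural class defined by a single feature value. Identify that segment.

e

The remaining segments after removing /e/ share [+round]; /e/ (mid front unrounded tense vowel) is [-round]. For every other candidate removal, the leftover set fails to share any single feature value that the removed segment lacks.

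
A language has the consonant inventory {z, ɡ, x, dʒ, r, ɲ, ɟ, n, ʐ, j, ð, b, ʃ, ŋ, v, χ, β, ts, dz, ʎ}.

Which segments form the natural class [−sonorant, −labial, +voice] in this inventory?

z, ɡ, dʒ, ɟ, ʐ, ð, dz

Checking each segment against [−sonorant], [−labial], [+voice]: /z/ (voiced alveolar fricative), /ɡ/ (voiced velar stop), /dʒ/ (voiced postalveolar affricate), /ɟ/ (voiced palatal stop), /ʐ/ (voiced retroflex fricative), /ð/ (voiced dental fricative), among others, satisfy every feature; every other segment in the inventory fails at least one.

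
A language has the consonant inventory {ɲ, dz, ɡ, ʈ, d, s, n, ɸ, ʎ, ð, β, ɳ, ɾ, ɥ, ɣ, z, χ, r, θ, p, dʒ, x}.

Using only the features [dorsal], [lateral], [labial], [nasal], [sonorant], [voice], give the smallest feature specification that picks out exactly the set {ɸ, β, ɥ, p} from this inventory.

[+labial]

Every target segment is [+labial] and no other inventory member is, so one feature is enough.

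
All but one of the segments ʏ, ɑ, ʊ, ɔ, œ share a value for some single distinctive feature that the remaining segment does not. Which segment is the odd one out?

[round] (equivalently [low]) groups all but one: /ʏ, ɔ, ʊ, œ/ share [+round] while /ɑ/ (low back unrounded vowel) alone is [−round]. Removing any other segment would not leave a single-feature class that excludes it.

ɑ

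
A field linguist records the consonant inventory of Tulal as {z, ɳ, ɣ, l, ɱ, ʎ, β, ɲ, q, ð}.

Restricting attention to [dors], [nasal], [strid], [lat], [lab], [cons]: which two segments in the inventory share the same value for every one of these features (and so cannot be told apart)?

ɣ, q

/ɣ/ (voiced velar fricative) and /q/ (voiceless uvular stop) are both [+dorsal], [−nasal], [−strident], [−lateral], [−labial], [+consonantal], so none of the listed features separates them. (They do differ in [voice], [continuant] and [high], which are not among the given features.) Every other pair in the inventory differs on at least one listed feature.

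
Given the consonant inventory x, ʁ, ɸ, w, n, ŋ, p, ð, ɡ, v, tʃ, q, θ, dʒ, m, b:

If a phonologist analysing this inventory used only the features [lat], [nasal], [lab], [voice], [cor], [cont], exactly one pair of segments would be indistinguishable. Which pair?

Both /w/ and /v/ are [−lateral], [−nasal], [+labial], [+voice], [−coronal], [+continuant]. Since the list omits [sonorant], [round] and [dorsal] — which do distinguish the labial-velar glide from the voiced labiodental fricative — this pair collapses; all other pairs remain distinct.

w, v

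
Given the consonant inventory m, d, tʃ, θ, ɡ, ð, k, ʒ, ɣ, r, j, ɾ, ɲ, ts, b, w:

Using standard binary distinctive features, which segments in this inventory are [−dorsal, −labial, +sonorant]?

Checking each segment against [−dorsal], [−labial], [+sonorant]: /r/ (alveolar trill), /ɾ/ (alveolar tap) satisfy every feature; every other segment in the inventory fails at least one.

r, ɾ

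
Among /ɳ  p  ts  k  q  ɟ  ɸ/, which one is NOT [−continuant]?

ɸ

/ɸ/ is the voiceless bilabial fricative, which is [+continuant]; the rest — /k, ɟ, ts, ɳ, p, q/ — are [−continuant].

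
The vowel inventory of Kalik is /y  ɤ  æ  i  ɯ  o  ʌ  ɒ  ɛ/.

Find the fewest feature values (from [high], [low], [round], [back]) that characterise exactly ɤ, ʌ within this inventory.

[-high, +back, -round]

The class [-high], [+back], [-round] has exactly /ɤ, ʌ/ as its extension in this inventory. No smaller conjunction from the listed features achieves this: [+back, -round] alone would also admit /ɯ/; [-high, -round] alone would also admit /æ, ɛ/; [-high, +back] alone would also admit /o, ɒ/; and checking the remaining two-feature bundles turns up none with this extension.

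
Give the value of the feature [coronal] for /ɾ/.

[+coronal]

/ɾ/ is the alveolar tap. The feature [coronal] marks segments articulated with the tongue front (tip or blade); /ɾ/ has this property, so it is [+coronal].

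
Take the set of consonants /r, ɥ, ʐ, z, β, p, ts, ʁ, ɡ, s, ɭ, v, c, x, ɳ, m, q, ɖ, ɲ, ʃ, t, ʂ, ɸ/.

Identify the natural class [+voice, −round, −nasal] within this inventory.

r, ʐ, z, β, ʁ, ɡ, ɭ, v, ɖ

Among the inventory, the [+voice] segments are /r, ɥ, ʐ, z, β, ʁ, ɡ, ɭ, v, ɳ, m, ɖ, ɲ/.
Among these, [−round] gives /r, ʐ, z, β, ʁ, ɡ, ɭ, v, ɳ, m, ɖ, ɲ/.
Among these, [−nasal] leaves /r, ʐ, z, β, ʁ, ɡ, ɭ, v, ɖ/.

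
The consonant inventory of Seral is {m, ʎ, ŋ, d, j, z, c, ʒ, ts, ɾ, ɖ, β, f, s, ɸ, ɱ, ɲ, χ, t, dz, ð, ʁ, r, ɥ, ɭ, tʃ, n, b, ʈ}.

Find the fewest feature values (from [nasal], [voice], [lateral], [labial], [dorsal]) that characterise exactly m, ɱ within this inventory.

[+nasal, +labial]

/m, ɱ/ are all [+nasal], [+labial], and no other segment in the inventory matches both values. Dropping any one of them over-generates: [+labial] alone would also admit /β, f, ɸ, ɥ, …/; [+nasal] alone would also admit /ŋ, ɲ, n/. No other single listed feature picks out exactly this set either, so fewer than two features will not do.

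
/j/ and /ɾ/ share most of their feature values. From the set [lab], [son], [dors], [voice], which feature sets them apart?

/j/ (palatal glide) and /ɾ/ (alveolar tap) agree on [-labial], [+sonorant], [+voice]. They differ on [dorsal] (/j/ [+], /ɾ/ [-]).

[dorsal]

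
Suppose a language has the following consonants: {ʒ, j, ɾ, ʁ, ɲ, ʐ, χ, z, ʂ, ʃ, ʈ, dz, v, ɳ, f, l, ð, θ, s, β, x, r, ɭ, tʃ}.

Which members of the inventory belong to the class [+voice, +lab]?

v, β

Among the inventory, the [+voice] segments are /ʒ, j, ɾ, ʁ, ɲ, ʐ, z, dz, v, ɳ, l, ð, β, r, ɭ/.
Of those, [+labial] leaves /v, β/.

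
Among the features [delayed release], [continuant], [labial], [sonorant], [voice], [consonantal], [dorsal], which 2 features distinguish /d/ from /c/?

[voice], [dorsal]

/d/ (voiced alveolar stop) and /c/ (voiceless palatal stop) agree on [−delayed release], [−continuant], [−labial], [−sonorant], [+consonantal]. They differ on [voice] (/d/ [+], /c/ [−]), [dorsal] (/d/ [−], /c/ [+]).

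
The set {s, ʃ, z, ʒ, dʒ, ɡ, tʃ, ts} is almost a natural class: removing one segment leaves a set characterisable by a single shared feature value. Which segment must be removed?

The remaining segments after removing /ɡ/ share [+strident]; /ɡ/ (voiced velar stop) is [−strident]. For every other candidate removal, the leftover set fails to share any single feature value that the removed segment lacks.

ɡ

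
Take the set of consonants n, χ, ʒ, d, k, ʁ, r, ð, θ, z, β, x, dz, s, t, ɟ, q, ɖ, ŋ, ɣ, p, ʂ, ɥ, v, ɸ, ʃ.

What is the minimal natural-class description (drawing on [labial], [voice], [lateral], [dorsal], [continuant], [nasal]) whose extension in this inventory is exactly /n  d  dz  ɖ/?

[+voice, -continuant, -dorsal]

The class [+voice], [-continuant], [-dorsal] has exactly /n, d, dz, ɖ/ as its extension in this inventory. No smaller conjunction from the listed features achieves this: [-continuant, -dorsal] alone would also admit /t, p/; [+voice, -dorsal] alone would also admit /ʒ, r, ð, z, …/; [+voice, -continuant] alone would also admit /ɟ, ŋ/; and checking the remaining two-feature bundles turns up none with this extension.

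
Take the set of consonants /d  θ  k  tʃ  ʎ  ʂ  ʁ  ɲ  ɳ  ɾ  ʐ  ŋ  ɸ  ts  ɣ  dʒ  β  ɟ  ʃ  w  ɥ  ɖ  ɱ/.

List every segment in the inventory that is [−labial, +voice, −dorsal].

d, ɳ, ɾ, ʐ, dʒ, ɖ

First, the [−labial] segments are /d, θ, k, tʃ, ʎ, ʂ, ʁ, ɲ, ɳ, ɾ, ʐ, ŋ, ts, ɣ, dʒ, ɟ, ʃ, ɖ/.
Then [+voice] gives /d, ʎ, ʁ, ɲ, ɳ, ɾ, ʐ, ŋ, ɣ, dʒ, ɟ, ɖ/.
Intersecting with [−dorsal] leaves /d, ɳ, ɾ, ʐ, dʒ, ɖ/.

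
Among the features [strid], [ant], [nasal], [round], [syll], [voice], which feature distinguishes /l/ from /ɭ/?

[anterior]

/l/ is the alveolar lateral approximant and /ɭ/ is the retroflex lateral approximant. Both are [-strident], [-nasal], [-round], [-syllabic], [+voice]. /l/ is [+anterior] while /ɭ/ is [-anterior], so the distinguishing feature is [anterior].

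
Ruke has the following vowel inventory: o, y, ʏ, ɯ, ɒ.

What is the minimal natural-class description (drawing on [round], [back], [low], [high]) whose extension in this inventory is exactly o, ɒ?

[-high]

Every target segment is [-high] and no other inventory member is, so one feature is enough.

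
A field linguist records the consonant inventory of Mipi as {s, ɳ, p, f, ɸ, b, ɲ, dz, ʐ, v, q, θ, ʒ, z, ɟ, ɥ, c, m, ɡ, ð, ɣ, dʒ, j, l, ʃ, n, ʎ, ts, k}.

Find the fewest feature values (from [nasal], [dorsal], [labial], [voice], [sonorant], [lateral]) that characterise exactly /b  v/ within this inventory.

/b, v/ are all [−sonorant], [+voice], [+labial], and no other segment in the inventory matches all three values. Dropping any one of them over-generates: [+voice, +labial] alone would also admit /ɥ, m/; [−sonorant, +labial] alone would also admit /p, f, ɸ/; [−sonorant, +voice] alone would also admit /dz, ʐ, ʒ, z, …/. No other combination of two listed features picks out exactly this set either, so fewer than three features will not do.

[−sonorant, +voice, +labial]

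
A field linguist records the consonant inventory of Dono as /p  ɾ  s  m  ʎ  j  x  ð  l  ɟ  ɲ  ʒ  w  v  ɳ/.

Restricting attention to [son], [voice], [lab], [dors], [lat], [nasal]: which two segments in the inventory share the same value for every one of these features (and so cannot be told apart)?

/ʒ/ (voiced postalveolar fricative) and /ð/ (voiced dental fricative) are both [−sonorant], [+voice], [−labial], [−dorsal], [−lateral], [−nasal], so none of the listed features separates them. (They do differ in [strident] and [anterior], which are not among the given features.) Every other pair in the inventory differs on at least one listed feature.

ʒ, ð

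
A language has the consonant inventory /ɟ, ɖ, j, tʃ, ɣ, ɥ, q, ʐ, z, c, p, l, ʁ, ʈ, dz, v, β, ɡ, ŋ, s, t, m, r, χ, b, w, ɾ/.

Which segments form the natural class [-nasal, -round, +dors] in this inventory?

ɟ, j, ɣ, q, c, ʁ, ɡ, χ

Eliminate segments failing any feature: /ɖ, tʃ, ʐ, z, p, l, ʈ, dz, v, β, s, t, r, b, ɾ/ are [-dorsal]; /ɥ, w/ are [+round]; /ŋ, m/ are [+nasal]. The remaining /ɟ, j, ɣ, q, c, ʁ, ɡ, χ/ satisfy [-nasal], [-round], [+dorsal].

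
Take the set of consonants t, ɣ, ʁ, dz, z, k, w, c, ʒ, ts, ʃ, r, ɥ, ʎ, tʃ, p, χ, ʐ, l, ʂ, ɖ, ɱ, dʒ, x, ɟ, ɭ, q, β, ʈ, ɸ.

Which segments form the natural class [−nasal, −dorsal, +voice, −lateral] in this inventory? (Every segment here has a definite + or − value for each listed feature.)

Eliminate segments failing any feature: /t, ts, ʃ, tʃ, p, ʂ, ʈ, ɸ/ are [−voice]; /ɣ, ʁ, k, w, c, ɥ, ʎ, χ, x, ɟ, q/ are [+dorsal]; /l, ɭ/ are [+lateral]; /ɱ/ is [+nasal]. The remaining /dz, z, ʒ, r, ʐ, ɖ, dʒ, β/ satisfy [−nasal], [−dorsal], [+voice], [−lateral].

dz, z, ʒ, r, ʐ, ɖ, dʒ, β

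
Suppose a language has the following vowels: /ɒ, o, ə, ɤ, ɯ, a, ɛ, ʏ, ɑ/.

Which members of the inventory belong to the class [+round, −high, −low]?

Checking each segment against [+round], [−high], [−low]: /o/ (mid back rounded tense vowel) satisfies every feature; every other segment in the inventory fails at least one.

o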